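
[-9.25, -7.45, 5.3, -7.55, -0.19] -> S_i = Random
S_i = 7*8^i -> [7, 56, 448, 3584, 28672]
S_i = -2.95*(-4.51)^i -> [-2.95, 13.3, -60.0, 270.61, -1220.47]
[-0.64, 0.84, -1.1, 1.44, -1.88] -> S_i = -0.64*(-1.31)^i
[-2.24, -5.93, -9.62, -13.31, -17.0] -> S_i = -2.24 + -3.69*i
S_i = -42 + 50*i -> [-42, 8, 58, 108, 158]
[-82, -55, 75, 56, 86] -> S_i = Random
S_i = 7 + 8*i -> [7, 15, 23, 31, 39]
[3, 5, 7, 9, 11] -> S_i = 3 + 2*i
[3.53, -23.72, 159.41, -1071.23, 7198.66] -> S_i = 3.53*(-6.72)^i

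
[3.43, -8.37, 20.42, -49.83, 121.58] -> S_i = 3.43*(-2.44)^i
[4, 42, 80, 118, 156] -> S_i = 4 + 38*i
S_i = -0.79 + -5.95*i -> [-0.79, -6.74, -12.69, -18.64, -24.59]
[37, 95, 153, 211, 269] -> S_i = 37 + 58*i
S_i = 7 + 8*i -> [7, 15, 23, 31, 39]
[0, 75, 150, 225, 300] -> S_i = 0 + 75*i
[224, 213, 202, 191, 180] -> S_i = 224 + -11*i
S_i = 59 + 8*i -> [59, 67, 75, 83, 91]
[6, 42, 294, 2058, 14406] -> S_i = 6*7^i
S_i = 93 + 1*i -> [93, 94, 95, 96, 97]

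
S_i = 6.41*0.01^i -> [6.41, 0.06, 0.0, 0.0, 0.0]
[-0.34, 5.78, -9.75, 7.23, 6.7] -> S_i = Random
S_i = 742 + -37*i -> [742, 705, 668, 631, 594]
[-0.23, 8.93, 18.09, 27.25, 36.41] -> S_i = -0.23 + 9.16*i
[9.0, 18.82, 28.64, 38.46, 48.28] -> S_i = 9.00 + 9.82*i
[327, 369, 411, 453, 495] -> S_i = 327 + 42*i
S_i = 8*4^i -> [8, 32, 128, 512, 2048]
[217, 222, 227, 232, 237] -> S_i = 217 + 5*i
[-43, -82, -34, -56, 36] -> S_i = Random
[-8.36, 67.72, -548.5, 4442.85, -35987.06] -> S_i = -8.36*(-8.10)^i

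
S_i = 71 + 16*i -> [71, 87, 103, 119, 135]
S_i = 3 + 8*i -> [3, 11, 19, 27, 35]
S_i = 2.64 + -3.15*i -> [2.64, -0.51, -3.66, -6.81, -9.96]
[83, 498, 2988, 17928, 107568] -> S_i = 83*6^i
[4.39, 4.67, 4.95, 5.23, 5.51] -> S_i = 4.39 + 0.28*i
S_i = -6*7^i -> [-6, -42, -294, -2058, -14406]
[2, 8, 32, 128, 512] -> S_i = 2*4^i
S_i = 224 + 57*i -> [224, 281, 338, 395, 452]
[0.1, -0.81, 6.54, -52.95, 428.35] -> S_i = 0.10*(-8.09)^i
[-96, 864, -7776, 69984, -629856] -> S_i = -96*-9^i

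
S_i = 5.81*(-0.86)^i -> [5.81, -5.0, 4.3, -3.7, 3.18]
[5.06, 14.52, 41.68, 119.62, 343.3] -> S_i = 5.06*2.87^i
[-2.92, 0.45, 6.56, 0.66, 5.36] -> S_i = Random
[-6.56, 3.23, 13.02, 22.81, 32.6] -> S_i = -6.56 + 9.79*i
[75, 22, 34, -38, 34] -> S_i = Random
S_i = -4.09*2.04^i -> [-4.09, -8.34, -17.02, -34.72, -70.83]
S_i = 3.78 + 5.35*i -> [3.78, 9.13, 14.48, 19.83, 25.18]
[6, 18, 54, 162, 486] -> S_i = 6*3^i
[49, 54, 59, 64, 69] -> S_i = 49 + 5*i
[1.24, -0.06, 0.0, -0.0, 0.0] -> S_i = 1.24*(-0.05)^i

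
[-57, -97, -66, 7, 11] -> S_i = Random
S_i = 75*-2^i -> [75, -150, 300, -600, 1200]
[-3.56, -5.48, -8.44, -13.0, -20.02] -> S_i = -3.56*1.54^i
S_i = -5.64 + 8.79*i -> [-5.64, 3.15, 11.94, 20.73, 29.52]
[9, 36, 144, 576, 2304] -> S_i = 9*4^i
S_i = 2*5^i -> [2, 10, 50, 250, 1250]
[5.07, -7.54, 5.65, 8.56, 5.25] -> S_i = Random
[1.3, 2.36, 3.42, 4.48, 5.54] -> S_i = 1.30 + 1.06*i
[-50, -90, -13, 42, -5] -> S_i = Random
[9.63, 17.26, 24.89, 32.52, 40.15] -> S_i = 9.63 + 7.63*i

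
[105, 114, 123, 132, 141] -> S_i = 105 + 9*i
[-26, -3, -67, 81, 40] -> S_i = Random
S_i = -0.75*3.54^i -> [-0.75, -2.66, -9.4, -33.27, -117.78]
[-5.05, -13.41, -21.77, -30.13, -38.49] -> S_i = -5.05 + -8.36*i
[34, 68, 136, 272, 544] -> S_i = 34*2^i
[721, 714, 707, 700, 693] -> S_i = 721 + -7*i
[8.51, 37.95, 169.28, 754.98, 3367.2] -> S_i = 8.51*4.46^i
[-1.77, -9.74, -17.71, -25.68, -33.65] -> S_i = -1.77 + -7.97*i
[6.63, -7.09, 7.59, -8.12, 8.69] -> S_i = 6.63*(-1.07)^i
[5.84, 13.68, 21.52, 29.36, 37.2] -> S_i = 5.84 + 7.84*i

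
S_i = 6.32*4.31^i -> [6.32, 27.24, 117.4, 506.0, 2180.85]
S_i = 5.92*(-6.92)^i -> [5.92, -40.97, 283.49, -1961.73, 13575.2]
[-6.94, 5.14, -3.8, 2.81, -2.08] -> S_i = -6.94*(-0.74)^i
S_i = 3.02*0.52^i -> [3.02, 1.57, 0.82, 0.42, 0.22]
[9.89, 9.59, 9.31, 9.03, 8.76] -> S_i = 9.89*0.97^i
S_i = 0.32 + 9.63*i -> [0.32, 9.95, 19.58, 29.21, 38.84]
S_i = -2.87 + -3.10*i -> [-2.87, -5.97, -9.07, -12.17, -15.27]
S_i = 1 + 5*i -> [1, 6, 11, 16, 21]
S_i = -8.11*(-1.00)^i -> [-8.11, 8.11, -8.11, 8.11, -8.11]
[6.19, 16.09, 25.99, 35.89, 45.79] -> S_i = 6.19 + 9.90*i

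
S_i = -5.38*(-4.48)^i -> [-5.38, 24.1, -107.98, 483.74, -2167.18]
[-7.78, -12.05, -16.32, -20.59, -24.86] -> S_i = -7.78 + -4.27*i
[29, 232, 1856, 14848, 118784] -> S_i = 29*8^i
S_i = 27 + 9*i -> [27, 36, 45, 54, 63]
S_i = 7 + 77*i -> [7, 84, 161, 238, 315]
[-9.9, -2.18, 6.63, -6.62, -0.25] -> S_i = Random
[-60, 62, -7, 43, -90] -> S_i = Random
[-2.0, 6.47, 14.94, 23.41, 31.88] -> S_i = -2.00 + 8.47*i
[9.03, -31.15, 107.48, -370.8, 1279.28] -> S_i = 9.03*(-3.45)^i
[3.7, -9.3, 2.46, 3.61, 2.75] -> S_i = Random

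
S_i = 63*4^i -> [63, 252, 1008, 4032, 16128]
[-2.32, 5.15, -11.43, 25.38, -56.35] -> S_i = -2.32*(-2.22)^i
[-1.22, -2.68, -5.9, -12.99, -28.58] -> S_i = -1.22*2.20^i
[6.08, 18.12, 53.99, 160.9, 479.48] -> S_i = 6.08*2.98^i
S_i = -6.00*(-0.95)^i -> [-6.0, 5.7, -5.42, 5.14, -4.89]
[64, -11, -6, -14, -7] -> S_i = Random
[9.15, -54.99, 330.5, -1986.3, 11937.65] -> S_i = 9.15*(-6.01)^i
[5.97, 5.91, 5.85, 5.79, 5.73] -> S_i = 5.97*0.99^i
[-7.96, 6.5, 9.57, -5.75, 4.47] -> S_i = Random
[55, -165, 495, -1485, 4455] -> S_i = 55*-3^i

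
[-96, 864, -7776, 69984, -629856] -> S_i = -96*-9^i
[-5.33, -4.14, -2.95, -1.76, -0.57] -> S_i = -5.33 + 1.19*i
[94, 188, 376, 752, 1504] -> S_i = 94*2^i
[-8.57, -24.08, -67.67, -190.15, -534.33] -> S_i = -8.57*2.81^i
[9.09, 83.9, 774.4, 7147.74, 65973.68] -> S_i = 9.09*9.23^i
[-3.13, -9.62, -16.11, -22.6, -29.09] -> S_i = -3.13 + -6.49*i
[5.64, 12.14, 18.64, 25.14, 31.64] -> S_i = 5.64 + 6.50*i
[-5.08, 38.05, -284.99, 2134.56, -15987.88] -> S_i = -5.08*(-7.49)^i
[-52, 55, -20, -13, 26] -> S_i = Random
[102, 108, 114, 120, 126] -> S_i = 102 + 6*i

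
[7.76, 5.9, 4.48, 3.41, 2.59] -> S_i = 7.76*0.76^i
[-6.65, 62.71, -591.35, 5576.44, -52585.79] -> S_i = -6.65*(-9.43)^i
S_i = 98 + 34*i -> [98, 132, 166, 200, 234]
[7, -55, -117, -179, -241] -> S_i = 7 + -62*i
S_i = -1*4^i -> [-1, -4, -16, -64, -256]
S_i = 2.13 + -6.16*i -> [2.13, -4.03, -10.19, -16.35, -22.51]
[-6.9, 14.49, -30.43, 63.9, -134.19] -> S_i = -6.90*(-2.10)^i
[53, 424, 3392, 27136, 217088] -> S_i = 53*8^i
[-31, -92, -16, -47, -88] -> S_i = Random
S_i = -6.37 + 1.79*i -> [-6.37, -4.58, -2.79, -1.0, 0.79]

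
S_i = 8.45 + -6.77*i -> [8.45, 1.68, -5.09, -11.86, -18.63]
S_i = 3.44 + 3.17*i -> [3.44, 6.61, 9.78, 12.95, 16.12]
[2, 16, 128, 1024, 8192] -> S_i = 2*8^i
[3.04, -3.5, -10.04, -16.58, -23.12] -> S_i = 3.04 + -6.54*i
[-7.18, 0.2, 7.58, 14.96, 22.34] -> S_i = -7.18 + 7.38*i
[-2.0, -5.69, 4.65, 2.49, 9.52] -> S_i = Random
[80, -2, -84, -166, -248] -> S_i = 80 + -82*i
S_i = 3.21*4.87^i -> [3.21, 15.63, 76.13, 370.76, 1805.6]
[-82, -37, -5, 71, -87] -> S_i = Random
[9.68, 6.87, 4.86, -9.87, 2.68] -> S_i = Random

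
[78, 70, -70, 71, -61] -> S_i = Random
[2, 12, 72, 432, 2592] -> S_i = 2*6^i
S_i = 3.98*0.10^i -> [3.98, 0.4, 0.04, 0.0, 0.0]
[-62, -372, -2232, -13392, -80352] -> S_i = -62*6^i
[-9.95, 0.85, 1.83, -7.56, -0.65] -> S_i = Random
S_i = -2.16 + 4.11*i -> [-2.16, 1.95, 6.06, 10.17, 14.28]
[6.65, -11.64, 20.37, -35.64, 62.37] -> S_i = 6.65*(-1.75)^i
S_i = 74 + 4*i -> [74, 78, 82, 86, 90]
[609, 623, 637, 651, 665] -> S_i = 609 + 14*i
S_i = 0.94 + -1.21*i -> [0.94, -0.27, -1.48, -2.69, -3.9]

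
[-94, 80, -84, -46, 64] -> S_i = Random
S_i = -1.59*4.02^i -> [-1.59, -6.39, -25.7, -103.29, -415.24]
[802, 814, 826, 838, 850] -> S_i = 802 + 12*i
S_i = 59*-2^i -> [59, -118, 236, -472, 944]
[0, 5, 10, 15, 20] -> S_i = 0 + 5*i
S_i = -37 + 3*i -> [-37, -34, -31, -28, -25]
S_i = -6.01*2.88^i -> [-6.01, -17.31, -49.85, -143.57, -413.47]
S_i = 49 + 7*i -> [49, 56, 63, 70, 77]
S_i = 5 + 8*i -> [5, 13, 21, 29, 37]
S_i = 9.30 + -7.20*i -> [9.3, 2.1, -5.1, -12.3, -19.5]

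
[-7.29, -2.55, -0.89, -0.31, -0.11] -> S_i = -7.29*0.35^i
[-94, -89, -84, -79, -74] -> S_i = -94 + 5*i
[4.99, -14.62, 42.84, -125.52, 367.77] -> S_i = 4.99*(-2.93)^i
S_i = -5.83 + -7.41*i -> [-5.83, -13.24, -20.65, -28.06, -35.47]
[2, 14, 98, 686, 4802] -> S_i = 2*7^i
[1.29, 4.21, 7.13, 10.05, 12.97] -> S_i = 1.29 + 2.92*i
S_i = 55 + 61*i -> [55, 116, 177, 238, 299]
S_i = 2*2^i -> [2, 4, 8, 16, 32]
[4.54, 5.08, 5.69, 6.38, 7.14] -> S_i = 4.54*1.12^i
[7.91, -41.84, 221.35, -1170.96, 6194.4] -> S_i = 7.91*(-5.29)^i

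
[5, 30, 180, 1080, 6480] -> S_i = 5*6^i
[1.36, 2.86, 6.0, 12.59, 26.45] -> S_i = 1.36*2.10^i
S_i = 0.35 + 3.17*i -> [0.35, 3.52, 6.69, 9.86, 13.03]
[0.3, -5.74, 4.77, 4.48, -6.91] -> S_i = Random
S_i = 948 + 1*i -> [948, 949, 950, 951, 952]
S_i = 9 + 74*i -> [9, 83, 157, 231, 305]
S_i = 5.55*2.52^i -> [5.55, 13.99, 35.24, 88.82, 223.82]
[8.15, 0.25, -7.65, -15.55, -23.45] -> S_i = 8.15 + -7.90*i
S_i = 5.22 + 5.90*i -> [5.22, 11.12, 17.02, 22.92, 28.82]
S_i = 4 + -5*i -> [4, -1, -6, -11, -16]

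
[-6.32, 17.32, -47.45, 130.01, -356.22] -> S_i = -6.32*(-2.74)^i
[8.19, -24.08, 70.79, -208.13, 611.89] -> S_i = 8.19*(-2.94)^i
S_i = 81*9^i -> [81, 729, 6561, 59049, 531441]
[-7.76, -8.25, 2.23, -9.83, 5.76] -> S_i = Random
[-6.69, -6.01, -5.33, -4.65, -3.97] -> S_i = -6.69 + 0.68*i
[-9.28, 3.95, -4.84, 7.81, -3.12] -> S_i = Random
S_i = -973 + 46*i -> [-973, -927, -881, -835, -789]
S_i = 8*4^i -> [8, 32, 128, 512, 2048]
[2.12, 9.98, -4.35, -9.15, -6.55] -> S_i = Random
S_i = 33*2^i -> [33, 66, 132, 264, 528]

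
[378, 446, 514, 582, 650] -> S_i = 378 + 68*i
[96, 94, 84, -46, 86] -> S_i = Random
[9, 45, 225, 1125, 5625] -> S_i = 9*5^i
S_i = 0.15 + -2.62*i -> [0.15, -2.47, -5.09, -7.71, -10.33]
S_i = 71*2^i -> [71, 142, 284, 568, 1136]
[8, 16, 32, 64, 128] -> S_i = 8*2^i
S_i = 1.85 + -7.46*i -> [1.85, -5.61, -13.07, -20.53, -27.99]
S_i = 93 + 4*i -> [93, 97, 101, 105, 109]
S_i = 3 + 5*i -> [3, 8, 13, 18, 23]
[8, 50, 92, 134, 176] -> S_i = 8 + 42*i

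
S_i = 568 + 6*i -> [568, 574, 580, 586, 592]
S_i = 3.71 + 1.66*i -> [3.71, 5.37, 7.03, 8.69, 10.35]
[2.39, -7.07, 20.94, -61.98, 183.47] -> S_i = 2.39*(-2.96)^i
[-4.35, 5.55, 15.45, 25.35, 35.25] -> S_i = -4.35 + 9.90*i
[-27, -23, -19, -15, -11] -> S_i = -27 + 4*i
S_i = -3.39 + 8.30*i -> [-3.39, 4.91, 13.21, 21.51, 29.81]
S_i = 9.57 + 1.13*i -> [9.57, 10.7, 11.83, 12.96, 14.09]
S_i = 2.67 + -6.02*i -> [2.67, -3.35, -9.37, -15.39, -21.41]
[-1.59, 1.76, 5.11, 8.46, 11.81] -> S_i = -1.59 + 3.35*i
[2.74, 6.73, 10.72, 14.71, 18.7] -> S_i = 2.74 + 3.99*i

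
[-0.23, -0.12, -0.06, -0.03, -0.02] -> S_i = -0.23*0.53^i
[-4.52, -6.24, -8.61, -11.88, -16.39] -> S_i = -4.52*1.38^i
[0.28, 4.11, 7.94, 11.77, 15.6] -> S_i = 0.28 + 3.83*i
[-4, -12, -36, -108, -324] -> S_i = -4*3^i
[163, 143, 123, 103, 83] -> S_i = 163 + -20*i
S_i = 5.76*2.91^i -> [5.76, 16.76, 48.78, 141.94, 413.04]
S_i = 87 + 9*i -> [87, 96, 105, 114, 123]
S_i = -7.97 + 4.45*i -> [-7.97, -3.52, 0.93, 5.38, 9.83]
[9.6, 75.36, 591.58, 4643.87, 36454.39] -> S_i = 9.60*7.85^i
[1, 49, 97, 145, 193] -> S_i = 1 + 48*i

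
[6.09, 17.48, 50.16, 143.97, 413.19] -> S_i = 6.09*2.87^i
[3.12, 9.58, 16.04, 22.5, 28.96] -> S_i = 3.12 + 6.46*i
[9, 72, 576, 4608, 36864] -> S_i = 9*8^i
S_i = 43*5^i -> [43, 215, 1075, 5375, 26875]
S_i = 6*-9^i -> [6, -54, 486, -4374, 39366]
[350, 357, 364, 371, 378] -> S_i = 350 + 7*i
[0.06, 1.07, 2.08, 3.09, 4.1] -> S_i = 0.06 + 1.01*i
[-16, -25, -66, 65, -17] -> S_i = Random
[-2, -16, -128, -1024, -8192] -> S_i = -2*8^i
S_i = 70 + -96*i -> [70, -26, -122, -218, -314]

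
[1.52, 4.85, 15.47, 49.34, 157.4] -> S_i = 1.52*3.19^i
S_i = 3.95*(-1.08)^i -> [3.95, -4.27, 4.61, -4.98, 5.37]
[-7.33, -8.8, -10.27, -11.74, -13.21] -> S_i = -7.33 + -1.47*i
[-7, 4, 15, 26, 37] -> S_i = -7 + 11*i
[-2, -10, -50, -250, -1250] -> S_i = -2*5^i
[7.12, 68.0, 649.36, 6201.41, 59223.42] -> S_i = 7.12*9.55^i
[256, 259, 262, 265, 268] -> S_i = 256 + 3*i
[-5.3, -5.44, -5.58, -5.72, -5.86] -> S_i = -5.30 + -0.14*i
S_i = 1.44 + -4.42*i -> [1.44, -2.98, -7.4, -11.82, -16.24]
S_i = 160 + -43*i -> [160, 117, 74, 31, -12]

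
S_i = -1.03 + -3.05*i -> [-1.03, -4.08, -7.13, -10.18, -13.23]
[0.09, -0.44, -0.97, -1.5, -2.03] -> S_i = 0.09 + -0.53*i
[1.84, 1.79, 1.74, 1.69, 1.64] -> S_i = 1.84 + -0.05*i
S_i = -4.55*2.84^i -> [-4.55, -12.92, -36.7, -104.22, -296.0]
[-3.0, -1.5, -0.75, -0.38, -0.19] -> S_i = -3.00*0.50^i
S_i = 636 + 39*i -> [636, 675, 714, 753, 792]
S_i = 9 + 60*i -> [9, 69, 129, 189, 249]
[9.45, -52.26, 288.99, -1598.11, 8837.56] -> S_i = 9.45*(-5.53)^i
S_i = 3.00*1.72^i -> [3.0, 5.16, 8.88, 15.27, 26.26]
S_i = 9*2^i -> [9, 18, 36, 72, 144]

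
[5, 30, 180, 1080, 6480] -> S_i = 5*6^i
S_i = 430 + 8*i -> [430, 438, 446, 454, 462]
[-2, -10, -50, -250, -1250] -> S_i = -2*5^i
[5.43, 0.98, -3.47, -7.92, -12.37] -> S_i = 5.43 + -4.45*i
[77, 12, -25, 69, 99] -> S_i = Random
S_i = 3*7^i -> [3, 21, 147, 1029, 7203]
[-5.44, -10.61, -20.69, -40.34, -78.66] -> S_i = -5.44*1.95^i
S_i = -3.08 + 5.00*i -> [-3.08, 1.92, 6.92, 11.92, 16.92]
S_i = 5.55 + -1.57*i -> [5.55, 3.98, 2.41, 0.84, -0.73]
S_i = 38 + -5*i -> [38, 33, 28, 23, 18]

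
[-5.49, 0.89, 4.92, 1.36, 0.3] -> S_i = Random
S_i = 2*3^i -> [2, 6, 18, 54, 162]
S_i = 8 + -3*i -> [8, 5, 2, -1, -4]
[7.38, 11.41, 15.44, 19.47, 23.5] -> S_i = 7.38 + 4.03*i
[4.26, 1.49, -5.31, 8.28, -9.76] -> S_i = Random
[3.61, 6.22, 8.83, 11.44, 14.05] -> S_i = 3.61 + 2.61*i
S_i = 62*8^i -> [62, 496, 3968, 31744, 253952]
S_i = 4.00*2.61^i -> [4.0, 10.44, 27.25, 71.12, 185.62]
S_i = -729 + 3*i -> [-729, -726, -723, -720, -717]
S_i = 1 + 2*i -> [1, 3, 5, 7, 9]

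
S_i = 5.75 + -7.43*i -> [5.75, -1.68, -9.11, -16.54, -23.97]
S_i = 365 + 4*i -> [365, 369, 373, 377, 381]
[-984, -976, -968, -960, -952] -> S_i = -984 + 8*i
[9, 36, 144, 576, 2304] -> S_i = 9*4^i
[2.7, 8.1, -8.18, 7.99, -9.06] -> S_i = Random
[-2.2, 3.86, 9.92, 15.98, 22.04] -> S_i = -2.20 + 6.06*i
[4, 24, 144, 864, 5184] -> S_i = 4*6^i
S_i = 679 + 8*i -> [679, 687, 695, 703, 711]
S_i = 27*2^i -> [27, 54, 108, 216, 432]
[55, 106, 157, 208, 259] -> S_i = 55 + 51*i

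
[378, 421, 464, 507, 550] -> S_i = 378 + 43*i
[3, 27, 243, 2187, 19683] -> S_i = 3*9^i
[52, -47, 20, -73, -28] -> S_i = Random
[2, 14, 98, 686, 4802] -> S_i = 2*7^i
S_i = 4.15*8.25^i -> [4.15, 34.24, 282.46, 2330.29, 19224.89]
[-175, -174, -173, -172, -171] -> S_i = -175 + 1*i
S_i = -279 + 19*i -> [-279, -260, -241, -222, -203]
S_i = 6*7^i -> [6, 42, 294, 2058, 14406]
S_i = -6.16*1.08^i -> [-6.16, -6.65, -7.19, -7.76, -8.38]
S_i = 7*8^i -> [7, 56, 448, 3584, 28672]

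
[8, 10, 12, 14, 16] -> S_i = 8 + 2*i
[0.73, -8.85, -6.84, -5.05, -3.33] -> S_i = Random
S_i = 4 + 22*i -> [4, 26, 48, 70, 92]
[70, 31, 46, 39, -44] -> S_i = Random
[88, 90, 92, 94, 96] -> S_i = 88 + 2*i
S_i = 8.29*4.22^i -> [8.29, 34.98, 147.63, 623.01, 2629.08]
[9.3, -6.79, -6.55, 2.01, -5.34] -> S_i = Random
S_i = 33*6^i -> [33, 198, 1188, 7128, 42768]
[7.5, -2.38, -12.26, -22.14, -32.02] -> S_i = 7.50 + -9.88*i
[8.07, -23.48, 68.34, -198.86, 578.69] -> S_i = 8.07*(-2.91)^i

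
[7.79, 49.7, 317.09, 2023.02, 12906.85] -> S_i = 7.79*6.38^i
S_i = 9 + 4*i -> [9, 13, 17, 21, 25]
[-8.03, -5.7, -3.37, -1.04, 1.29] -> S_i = -8.03 + 2.33*i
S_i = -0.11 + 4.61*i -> [-0.11, 4.5, 9.11, 13.72, 18.33]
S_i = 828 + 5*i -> [828, 833, 838, 843, 848]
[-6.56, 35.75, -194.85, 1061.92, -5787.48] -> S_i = -6.56*(-5.45)^i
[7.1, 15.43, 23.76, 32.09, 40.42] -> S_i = 7.10 + 8.33*i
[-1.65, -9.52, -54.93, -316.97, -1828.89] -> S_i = -1.65*5.77^i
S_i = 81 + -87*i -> [81, -6, -93, -180, -267]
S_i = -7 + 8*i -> [-7, 1, 9, 17, 25]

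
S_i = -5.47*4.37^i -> [-5.47, -23.9, -104.46, -456.49, -1994.86]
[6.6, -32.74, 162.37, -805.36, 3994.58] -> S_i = 6.60*(-4.96)^i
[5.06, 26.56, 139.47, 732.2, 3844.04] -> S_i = 5.06*5.25^i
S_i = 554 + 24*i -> [554, 578, 602, 626, 650]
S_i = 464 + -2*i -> [464, 462, 460, 458, 456]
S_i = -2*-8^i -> [-2, 16, -128, 1024, -8192]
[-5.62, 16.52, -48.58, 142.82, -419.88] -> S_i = -5.62*(-2.94)^i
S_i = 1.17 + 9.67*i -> [1.17, 10.84, 20.51, 30.18, 39.85]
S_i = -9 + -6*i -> [-9, -15, -21, -27, -33]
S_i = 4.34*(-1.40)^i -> [4.34, -6.08, 8.51, -11.91, 16.67]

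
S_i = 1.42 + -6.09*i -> [1.42, -4.67, -10.76, -16.85, -22.94]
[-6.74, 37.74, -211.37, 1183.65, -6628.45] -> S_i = -6.74*(-5.60)^i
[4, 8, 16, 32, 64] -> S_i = 4*2^i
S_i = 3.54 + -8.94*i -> [3.54, -5.4, -14.34, -23.28, -32.22]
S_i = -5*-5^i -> [-5, 25, -125, 625, -3125]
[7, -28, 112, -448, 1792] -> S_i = 7*-4^i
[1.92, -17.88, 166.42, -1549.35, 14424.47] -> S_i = 1.92*(-9.31)^i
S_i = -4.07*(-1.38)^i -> [-4.07, 5.62, -7.75, 10.7, -14.76]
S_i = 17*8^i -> [17, 136, 1088, 8704, 69632]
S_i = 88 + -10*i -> [88, 78, 68, 58, 48]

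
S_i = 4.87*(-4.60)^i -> [4.87, -22.4, 103.05, -474.03, 2180.52]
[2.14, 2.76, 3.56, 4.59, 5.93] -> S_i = 2.14*1.29^i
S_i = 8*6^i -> [8, 48, 288, 1728, 10368]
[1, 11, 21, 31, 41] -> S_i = 1 + 10*i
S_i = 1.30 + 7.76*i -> [1.3, 9.06, 16.82, 24.58, 32.34]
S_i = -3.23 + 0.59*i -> [-3.23, -2.64, -2.05, -1.46, -0.87]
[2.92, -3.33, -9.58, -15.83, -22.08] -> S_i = 2.92 + -6.25*i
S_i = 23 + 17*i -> [23, 40, 57, 74, 91]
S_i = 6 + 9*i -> [6, 15, 24, 33, 42]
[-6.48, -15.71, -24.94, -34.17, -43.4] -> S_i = -6.48 + -9.23*i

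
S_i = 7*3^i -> [7, 21, 63, 189, 567]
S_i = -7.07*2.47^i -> [-7.07, -17.46, -43.13, -106.54, -263.15]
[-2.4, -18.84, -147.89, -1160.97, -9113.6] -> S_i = -2.40*7.85^i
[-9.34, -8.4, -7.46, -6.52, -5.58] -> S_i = -9.34 + 0.94*i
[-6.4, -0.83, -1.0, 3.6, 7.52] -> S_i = Random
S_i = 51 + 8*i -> [51, 59, 67, 75, 83]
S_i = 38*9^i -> [38, 342, 3078, 27702, 249318]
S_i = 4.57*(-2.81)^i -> [4.57, -12.84, 36.09, -101.4, 284.93]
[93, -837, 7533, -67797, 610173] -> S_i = 93*-9^i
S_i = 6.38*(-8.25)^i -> [6.38, -52.64, 434.24, -3582.47, 29555.37]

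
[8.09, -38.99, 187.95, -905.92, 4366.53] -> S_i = 8.09*(-4.82)^i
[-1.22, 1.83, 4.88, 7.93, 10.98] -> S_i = -1.22 + 3.05*i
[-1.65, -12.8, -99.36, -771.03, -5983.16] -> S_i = -1.65*7.76^i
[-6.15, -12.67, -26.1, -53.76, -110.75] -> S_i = -6.15*2.06^i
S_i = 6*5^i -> [6, 30, 150, 750, 3750]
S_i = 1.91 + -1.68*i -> [1.91, 0.23, -1.45, -3.13, -4.81]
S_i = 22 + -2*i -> [22, 20, 18, 16, 14]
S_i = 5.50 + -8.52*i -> [5.5, -3.02, -11.54, -20.06, -28.58]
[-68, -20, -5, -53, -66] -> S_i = Random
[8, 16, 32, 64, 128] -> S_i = 8*2^i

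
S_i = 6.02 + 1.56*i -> [6.02, 7.58, 9.14, 10.7, 12.26]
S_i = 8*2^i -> [8, 16, 32, 64, 128]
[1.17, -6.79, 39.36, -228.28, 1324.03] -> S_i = 1.17*(-5.80)^i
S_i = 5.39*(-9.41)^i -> [5.39, -50.72, 477.27, -4491.15, 42261.73]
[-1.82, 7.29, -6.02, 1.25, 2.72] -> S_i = Random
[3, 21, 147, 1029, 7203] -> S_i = 3*7^i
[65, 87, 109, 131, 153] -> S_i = 65 + 22*i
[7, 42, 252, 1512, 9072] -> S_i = 7*6^i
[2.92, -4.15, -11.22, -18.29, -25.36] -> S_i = 2.92 + -7.07*i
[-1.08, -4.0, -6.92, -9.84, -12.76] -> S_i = -1.08 + -2.92*i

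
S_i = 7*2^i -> [7, 14, 28, 56, 112]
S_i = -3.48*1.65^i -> [-3.48, -5.74, -9.47, -15.63, -25.79]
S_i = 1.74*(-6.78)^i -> [1.74, -11.8, 79.99, -542.3, 3676.78]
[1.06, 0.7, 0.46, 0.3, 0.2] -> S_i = 1.06*0.66^i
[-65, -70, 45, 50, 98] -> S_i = Random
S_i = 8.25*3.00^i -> [8.25, 24.75, 74.25, 222.75, 668.25]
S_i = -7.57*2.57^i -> [-7.57, -19.45, -50.0, -128.5, -330.24]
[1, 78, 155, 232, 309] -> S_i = 1 + 77*i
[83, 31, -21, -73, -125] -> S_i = 83 + -52*i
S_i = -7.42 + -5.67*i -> [-7.42, -13.09, -18.76, -24.43, -30.1]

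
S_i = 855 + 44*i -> [855, 899, 943, 987, 1031]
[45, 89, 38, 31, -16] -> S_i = Random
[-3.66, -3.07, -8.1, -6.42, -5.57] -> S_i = Random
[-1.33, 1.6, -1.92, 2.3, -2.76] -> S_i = -1.33*(-1.20)^i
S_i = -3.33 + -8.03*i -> [-3.33, -11.36, -19.39, -27.42, -35.45]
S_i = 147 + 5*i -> [147, 152, 157, 162, 167]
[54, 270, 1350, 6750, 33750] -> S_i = 54*5^i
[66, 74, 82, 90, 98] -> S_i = 66 + 8*i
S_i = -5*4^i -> [-5, -20, -80, -320, -1280]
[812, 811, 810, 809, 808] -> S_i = 812 + -1*i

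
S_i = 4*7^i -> [4, 28, 196, 1372, 9604]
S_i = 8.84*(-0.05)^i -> [8.84, -0.44, 0.02, -0.0, 0.0]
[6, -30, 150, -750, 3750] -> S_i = 6*-5^i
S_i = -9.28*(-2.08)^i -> [-9.28, 19.3, -40.15, 83.51, -173.7]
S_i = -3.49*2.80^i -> [-3.49, -9.77, -27.36, -76.61, -214.51]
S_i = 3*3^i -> [3, 9, 27, 81, 243]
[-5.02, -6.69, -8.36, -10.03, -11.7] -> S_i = -5.02 + -1.67*i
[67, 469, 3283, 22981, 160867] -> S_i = 67*7^i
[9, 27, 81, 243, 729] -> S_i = 9*3^i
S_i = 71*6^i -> [71, 426, 2556, 15336, 92016]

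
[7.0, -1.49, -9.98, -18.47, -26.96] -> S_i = 7.00 + -8.49*i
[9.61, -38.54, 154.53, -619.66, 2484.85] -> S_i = 9.61*(-4.01)^i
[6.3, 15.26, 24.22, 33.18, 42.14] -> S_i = 6.30 + 8.96*i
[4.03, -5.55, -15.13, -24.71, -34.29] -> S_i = 4.03 + -9.58*i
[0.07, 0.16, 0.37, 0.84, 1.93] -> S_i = 0.07*2.29^i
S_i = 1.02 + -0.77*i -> [1.02, 0.25, -0.52, -1.29, -2.06]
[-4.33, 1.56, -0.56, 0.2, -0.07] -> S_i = -4.33*(-0.36)^i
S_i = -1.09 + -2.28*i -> [-1.09, -3.37, -5.65, -7.93, -10.21]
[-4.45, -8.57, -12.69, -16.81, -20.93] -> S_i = -4.45 + -4.12*i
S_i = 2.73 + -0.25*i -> [2.73, 2.48, 2.23, 1.98, 1.73]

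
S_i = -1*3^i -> [-1, -3, -9, -27, -81]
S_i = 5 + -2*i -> [5, 3, 1, -1, -3]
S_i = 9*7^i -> [9, 63, 441, 3087, 21609]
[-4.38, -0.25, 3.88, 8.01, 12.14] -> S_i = -4.38 + 4.13*i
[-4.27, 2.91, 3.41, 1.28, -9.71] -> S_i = Random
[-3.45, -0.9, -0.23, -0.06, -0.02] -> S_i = -3.45*0.26^i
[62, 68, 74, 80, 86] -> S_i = 62 + 6*i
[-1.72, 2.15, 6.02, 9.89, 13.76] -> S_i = -1.72 + 3.87*i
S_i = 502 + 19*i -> [502, 521, 540, 559, 578]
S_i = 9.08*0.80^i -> [9.08, 7.26, 5.81, 4.65, 3.72]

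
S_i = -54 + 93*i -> [-54, 39, 132, 225, 318]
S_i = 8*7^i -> [8, 56, 392, 2744, 19208]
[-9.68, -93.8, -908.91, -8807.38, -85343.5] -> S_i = -9.68*9.69^i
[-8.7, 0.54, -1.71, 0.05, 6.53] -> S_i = Random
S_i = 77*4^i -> [77, 308, 1232, 4928, 19712]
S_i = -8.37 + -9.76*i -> [-8.37, -18.13, -27.89, -37.65, -47.41]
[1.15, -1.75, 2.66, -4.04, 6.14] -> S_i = 1.15*(-1.52)^i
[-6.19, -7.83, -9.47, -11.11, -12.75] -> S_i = -6.19 + -1.64*i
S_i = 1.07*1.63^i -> [1.07, 1.74, 2.84, 4.63, 7.55]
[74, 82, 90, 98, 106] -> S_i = 74 + 8*i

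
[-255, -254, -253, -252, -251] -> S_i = -255 + 1*i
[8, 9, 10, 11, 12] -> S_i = 8 + 1*i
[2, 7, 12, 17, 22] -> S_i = 2 + 5*i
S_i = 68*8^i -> [68, 544, 4352, 34816, 278528]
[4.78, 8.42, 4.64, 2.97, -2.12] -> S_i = Random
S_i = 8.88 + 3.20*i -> [8.88, 12.08, 15.28, 18.48, 21.68]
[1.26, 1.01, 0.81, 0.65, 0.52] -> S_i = 1.26*0.80^i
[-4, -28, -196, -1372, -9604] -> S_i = -4*7^i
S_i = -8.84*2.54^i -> [-8.84, -22.45, -57.03, -144.86, -367.95]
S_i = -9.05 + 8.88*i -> [-9.05, -0.17, 8.71, 17.59, 26.47]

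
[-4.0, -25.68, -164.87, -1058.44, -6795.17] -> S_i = -4.00*6.42^i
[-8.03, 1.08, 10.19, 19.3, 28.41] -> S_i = -8.03 + 9.11*i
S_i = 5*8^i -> [5, 40, 320, 2560, 20480]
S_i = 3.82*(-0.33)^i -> [3.82, -1.26, 0.42, -0.14, 0.05]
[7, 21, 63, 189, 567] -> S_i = 7*3^i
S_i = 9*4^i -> [9, 36, 144, 576, 2304]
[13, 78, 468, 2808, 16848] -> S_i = 13*6^i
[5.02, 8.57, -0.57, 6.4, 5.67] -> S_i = Random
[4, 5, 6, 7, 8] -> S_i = 4 + 1*i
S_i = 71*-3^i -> [71, -213, 639, -1917, 5751]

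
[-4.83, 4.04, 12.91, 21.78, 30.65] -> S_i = -4.83 + 8.87*i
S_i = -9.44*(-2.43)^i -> [-9.44, 22.94, -55.74, 135.45, -329.15]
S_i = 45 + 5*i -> [45, 50, 55, 60, 65]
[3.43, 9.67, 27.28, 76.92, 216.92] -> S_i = 3.43*2.82^i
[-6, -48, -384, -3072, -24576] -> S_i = -6*8^i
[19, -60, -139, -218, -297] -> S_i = 19 + -79*i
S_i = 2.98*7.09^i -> [2.98, 21.13, 149.8, 1062.07, 7530.11]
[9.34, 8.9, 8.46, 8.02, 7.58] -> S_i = 9.34 + -0.44*i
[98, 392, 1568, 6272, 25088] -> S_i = 98*4^i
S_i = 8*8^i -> [8, 64, 512, 4096, 32768]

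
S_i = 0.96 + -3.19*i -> [0.96, -2.23, -5.42, -8.61, -11.8]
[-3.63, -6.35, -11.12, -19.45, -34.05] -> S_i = -3.63*1.75^i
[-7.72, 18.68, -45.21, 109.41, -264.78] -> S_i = -7.72*(-2.42)^i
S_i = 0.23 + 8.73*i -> [0.23, 8.96, 17.69, 26.42, 35.15]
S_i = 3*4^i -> [3, 12, 48, 192, 768]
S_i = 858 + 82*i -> [858, 940, 1022, 1104, 1186]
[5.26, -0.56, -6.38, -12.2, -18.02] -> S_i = 5.26 + -5.82*i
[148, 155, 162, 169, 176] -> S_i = 148 + 7*i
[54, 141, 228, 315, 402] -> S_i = 54 + 87*i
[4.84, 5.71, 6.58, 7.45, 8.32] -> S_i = 4.84 + 0.87*i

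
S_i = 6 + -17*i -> [6, -11, -28, -45, -62]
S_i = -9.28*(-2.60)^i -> [-9.28, 24.13, -62.73, 163.11, -424.07]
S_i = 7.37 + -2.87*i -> [7.37, 4.5, 1.63, -1.24, -4.11]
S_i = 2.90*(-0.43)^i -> [2.9, -1.25, 0.54, -0.23, 0.1]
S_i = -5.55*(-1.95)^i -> [-5.55, 10.82, -21.1, 41.15, -80.25]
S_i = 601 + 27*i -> [601, 628, 655, 682, 709]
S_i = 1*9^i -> [1, 9, 81, 729, 6561]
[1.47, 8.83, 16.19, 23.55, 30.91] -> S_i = 1.47 + 7.36*i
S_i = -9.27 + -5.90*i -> [-9.27, -15.17, -21.07, -26.97, -32.87]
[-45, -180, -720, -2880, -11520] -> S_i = -45*4^i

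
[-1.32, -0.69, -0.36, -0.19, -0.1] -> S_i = -1.32*0.52^i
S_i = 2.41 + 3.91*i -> [2.41, 6.32, 10.23, 14.14, 18.05]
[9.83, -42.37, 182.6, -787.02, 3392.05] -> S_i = 9.83*(-4.31)^i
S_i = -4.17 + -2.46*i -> [-4.17, -6.63, -9.09, -11.55, -14.01]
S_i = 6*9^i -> [6, 54, 486, 4374, 39366]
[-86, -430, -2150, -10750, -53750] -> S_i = -86*5^i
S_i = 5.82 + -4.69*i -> [5.82, 1.13, -3.56, -8.25, -12.94]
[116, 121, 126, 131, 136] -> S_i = 116 + 5*i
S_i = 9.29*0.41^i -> [9.29, 3.81, 1.56, 0.64, 0.26]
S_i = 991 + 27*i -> [991, 1018, 1045, 1072, 1099]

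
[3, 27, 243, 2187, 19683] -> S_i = 3*9^i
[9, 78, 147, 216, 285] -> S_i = 9 + 69*i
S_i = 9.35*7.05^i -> [9.35, 65.92, 464.72, 3276.26, 23097.67]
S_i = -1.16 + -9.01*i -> [-1.16, -10.17, -19.18, -28.19, -37.2]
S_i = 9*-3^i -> [9, -27, 81, -243, 729]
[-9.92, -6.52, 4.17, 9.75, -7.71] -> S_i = Random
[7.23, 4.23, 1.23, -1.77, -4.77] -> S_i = 7.23 + -3.00*i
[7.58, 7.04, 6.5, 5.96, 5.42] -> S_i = 7.58 + -0.54*i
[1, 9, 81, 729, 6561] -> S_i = 1*9^i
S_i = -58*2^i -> [-58, -116, -232, -464, -928]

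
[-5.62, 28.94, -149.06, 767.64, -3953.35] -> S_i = -5.62*(-5.15)^i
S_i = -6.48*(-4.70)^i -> [-6.48, 30.46, -143.14, 672.77, -3162.03]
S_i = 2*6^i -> [2, 12, 72, 432, 2592]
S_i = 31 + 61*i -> [31, 92, 153, 214, 275]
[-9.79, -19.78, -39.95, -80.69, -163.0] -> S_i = -9.79*2.02^i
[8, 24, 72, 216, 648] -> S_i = 8*3^i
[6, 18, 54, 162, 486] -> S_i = 6*3^i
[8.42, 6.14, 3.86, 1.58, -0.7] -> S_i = 8.42 + -2.28*i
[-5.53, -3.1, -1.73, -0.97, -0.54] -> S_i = -5.53*0.56^i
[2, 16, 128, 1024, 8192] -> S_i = 2*8^i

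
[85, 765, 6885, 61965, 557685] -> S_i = 85*9^i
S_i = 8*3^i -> [8, 24, 72, 216, 648]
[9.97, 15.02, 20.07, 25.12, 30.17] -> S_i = 9.97 + 5.05*i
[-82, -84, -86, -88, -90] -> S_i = -82 + -2*i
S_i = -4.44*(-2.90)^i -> [-4.44, 12.88, -37.34, 108.29, -314.03]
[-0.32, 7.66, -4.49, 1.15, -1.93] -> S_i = Random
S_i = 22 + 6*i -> [22, 28, 34, 40, 46]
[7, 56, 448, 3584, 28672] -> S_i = 7*8^i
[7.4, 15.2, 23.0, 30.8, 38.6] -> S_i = 7.40 + 7.80*i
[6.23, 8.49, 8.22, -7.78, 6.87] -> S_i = Random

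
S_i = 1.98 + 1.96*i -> [1.98, 3.94, 5.9, 7.86, 9.82]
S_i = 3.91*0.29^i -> [3.91, 1.13, 0.33, 0.1, 0.03]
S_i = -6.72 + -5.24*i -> [-6.72, -11.96, -17.2, -22.44, -27.68]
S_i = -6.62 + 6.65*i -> [-6.62, 0.03, 6.68, 13.33, 19.98]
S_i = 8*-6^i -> [8, -48, 288, -1728, 10368]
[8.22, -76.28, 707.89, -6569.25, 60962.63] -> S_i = 8.22*(-9.28)^i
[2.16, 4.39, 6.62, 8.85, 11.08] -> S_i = 2.16 + 2.23*i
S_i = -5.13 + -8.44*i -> [-5.13, -13.57, -22.01, -30.45, -38.89]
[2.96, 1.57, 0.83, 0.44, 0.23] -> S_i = 2.96*0.53^i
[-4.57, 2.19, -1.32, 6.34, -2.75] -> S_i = Random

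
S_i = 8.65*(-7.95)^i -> [8.65, -68.77, 546.7, -4346.28, 34552.91]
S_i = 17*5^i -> [17, 85, 425, 2125, 10625]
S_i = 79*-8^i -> [79, -632, 5056, -40448, 323584]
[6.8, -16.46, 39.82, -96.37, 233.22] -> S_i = 6.80*(-2.42)^i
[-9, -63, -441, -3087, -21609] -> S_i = -9*7^i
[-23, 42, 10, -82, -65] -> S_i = Random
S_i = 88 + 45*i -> [88, 133, 178, 223, 268]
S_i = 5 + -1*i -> [5, 4, 3, 2, 1]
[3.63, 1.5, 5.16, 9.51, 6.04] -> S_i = Random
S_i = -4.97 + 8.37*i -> [-4.97, 3.4, 11.77, 20.14, 28.51]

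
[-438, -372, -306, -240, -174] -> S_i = -438 + 66*i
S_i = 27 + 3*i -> [27, 30, 33, 36, 39]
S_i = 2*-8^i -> [2, -16, 128, -1024, 8192]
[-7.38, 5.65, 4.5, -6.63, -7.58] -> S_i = Random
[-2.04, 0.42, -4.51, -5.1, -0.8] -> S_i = Random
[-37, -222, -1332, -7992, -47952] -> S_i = -37*6^i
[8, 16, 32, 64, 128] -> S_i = 8*2^i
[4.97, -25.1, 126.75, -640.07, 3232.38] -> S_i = 4.97*(-5.05)^i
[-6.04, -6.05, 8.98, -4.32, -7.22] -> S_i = Random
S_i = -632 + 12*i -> [-632, -620, -608, -596, -584]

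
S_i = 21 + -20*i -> [21, 1, -19, -39, -59]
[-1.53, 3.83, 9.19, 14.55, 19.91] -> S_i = -1.53 + 5.36*i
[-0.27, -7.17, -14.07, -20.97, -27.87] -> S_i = -0.27 + -6.90*i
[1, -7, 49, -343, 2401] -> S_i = 1*-7^i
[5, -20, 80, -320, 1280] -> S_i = 5*-4^i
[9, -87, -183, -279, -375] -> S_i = 9 + -96*i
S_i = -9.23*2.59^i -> [-9.23, -23.91, -61.92, -160.36, -415.34]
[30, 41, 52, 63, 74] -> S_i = 30 + 11*i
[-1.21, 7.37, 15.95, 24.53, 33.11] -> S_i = -1.21 + 8.58*i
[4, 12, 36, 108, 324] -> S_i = 4*3^i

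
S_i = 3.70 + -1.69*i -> [3.7, 2.01, 0.32, -1.37, -3.06]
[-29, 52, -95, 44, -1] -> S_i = Random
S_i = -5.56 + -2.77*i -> [-5.56, -8.33, -11.1, -13.87, -16.64]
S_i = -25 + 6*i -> [-25, -19, -13, -7, -1]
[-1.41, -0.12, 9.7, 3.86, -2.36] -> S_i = Random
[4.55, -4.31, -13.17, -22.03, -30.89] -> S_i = 4.55 + -8.86*i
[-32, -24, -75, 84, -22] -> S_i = Random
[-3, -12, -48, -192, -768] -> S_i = -3*4^i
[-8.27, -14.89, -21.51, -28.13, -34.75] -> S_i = -8.27 + -6.62*i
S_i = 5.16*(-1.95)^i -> [5.16, -10.06, 19.62, -38.26, 74.61]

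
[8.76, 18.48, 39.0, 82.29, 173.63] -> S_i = 8.76*2.11^i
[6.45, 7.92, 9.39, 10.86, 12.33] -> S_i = 6.45 + 1.47*i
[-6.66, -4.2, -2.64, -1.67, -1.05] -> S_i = -6.66*0.63^i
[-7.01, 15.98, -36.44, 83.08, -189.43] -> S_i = -7.01*(-2.28)^i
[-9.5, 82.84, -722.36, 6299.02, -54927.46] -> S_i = -9.50*(-8.72)^i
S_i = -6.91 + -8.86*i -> [-6.91, -15.77, -24.63, -33.49, -42.35]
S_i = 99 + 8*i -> [99, 107, 115, 123, 131]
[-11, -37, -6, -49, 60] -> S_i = Random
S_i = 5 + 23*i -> [5, 28, 51, 74, 97]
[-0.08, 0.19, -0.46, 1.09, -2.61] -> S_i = -0.08*(-2.39)^i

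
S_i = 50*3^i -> [50, 150, 450, 1350, 4050]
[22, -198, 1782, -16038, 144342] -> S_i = 22*-9^i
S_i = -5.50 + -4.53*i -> [-5.5, -10.03, -14.56, -19.09, -23.62]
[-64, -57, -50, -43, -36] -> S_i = -64 + 7*i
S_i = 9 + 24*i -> [9, 33, 57, 81, 105]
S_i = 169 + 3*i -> [169, 172, 175, 178, 181]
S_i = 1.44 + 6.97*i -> [1.44, 8.41, 15.38, 22.35, 29.32]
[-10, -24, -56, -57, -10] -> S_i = Random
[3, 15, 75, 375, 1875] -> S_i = 3*5^i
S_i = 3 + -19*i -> [3, -16, -35, -54, -73]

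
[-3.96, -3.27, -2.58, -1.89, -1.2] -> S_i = -3.96 + 0.69*i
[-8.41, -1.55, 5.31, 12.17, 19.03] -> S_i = -8.41 + 6.86*i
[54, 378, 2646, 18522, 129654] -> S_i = 54*7^i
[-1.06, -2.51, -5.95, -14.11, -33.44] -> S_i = -1.06*2.37^i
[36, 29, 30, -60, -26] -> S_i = Random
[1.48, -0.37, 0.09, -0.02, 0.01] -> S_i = 1.48*(-0.25)^i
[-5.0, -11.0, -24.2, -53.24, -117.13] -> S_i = -5.00*2.20^i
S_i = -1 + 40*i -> [-1, 39, 79, 119, 159]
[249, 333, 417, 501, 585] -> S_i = 249 + 84*i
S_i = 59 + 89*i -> [59, 148, 237, 326, 415]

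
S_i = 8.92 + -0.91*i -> [8.92, 8.01, 7.1, 6.19, 5.28]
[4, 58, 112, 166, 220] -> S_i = 4 + 54*i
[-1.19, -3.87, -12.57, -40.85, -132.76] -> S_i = -1.19*3.25^i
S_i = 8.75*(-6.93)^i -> [8.75, -60.64, 420.22, -2912.11, 20180.92]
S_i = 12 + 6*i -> [12, 18, 24, 30, 36]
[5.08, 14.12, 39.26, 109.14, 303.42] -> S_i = 5.08*2.78^i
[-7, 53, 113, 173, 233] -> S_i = -7 + 60*i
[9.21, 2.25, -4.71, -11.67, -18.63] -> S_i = 9.21 + -6.96*i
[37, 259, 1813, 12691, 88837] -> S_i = 37*7^i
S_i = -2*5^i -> [-2, -10, -50, -250, -1250]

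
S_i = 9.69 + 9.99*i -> [9.69, 19.68, 29.67, 39.66, 49.65]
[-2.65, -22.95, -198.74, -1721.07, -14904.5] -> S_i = -2.65*8.66^i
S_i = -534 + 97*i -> [-534, -437, -340, -243, -146]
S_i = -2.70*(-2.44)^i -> [-2.7, 6.59, -16.07, 39.22, -95.7]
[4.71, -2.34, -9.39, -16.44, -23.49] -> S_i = 4.71 + -7.05*i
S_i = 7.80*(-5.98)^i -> [7.8, -46.64, 278.93, -1668.01, 9974.69]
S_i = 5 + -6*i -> [5, -1, -7, -13, -19]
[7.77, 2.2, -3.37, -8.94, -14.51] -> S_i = 7.77 + -5.57*i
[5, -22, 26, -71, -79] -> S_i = Random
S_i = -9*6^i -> [-9, -54, -324, -1944, -11664]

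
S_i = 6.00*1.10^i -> [6.0, 6.6, 7.26, 7.99, 8.78]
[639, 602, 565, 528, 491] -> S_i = 639 + -37*i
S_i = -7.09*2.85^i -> [-7.09, -20.21, -57.59, -164.13, -467.76]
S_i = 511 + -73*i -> [511, 438, 365, 292, 219]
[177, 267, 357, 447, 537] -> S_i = 177 + 90*i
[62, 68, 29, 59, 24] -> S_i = Random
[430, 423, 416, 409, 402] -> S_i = 430 + -7*i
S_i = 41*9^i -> [41, 369, 3321, 29889, 269001]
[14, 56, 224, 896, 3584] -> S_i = 14*4^i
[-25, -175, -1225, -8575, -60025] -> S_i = -25*7^i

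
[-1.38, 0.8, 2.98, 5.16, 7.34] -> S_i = -1.38 + 2.18*i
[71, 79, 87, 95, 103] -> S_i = 71 + 8*i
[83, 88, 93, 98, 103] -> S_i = 83 + 5*i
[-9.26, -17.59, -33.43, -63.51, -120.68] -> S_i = -9.26*1.90^i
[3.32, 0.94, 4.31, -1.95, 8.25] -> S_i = Random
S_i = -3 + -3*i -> [-3, -6, -9, -12, -15]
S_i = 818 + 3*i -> [818, 821, 824, 827, 830]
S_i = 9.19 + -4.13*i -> [9.19, 5.06, 0.93, -3.2, -7.33]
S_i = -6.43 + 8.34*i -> [-6.43, 1.91, 10.25, 18.59, 26.93]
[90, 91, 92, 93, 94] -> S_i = 90 + 1*i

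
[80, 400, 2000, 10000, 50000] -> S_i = 80*5^i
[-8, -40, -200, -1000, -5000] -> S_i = -8*5^i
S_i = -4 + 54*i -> [-4, 50, 104, 158, 212]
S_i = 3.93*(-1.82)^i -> [3.93, -7.15, 13.02, -23.69, 43.12]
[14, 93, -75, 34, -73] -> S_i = Random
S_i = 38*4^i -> [38, 152, 608, 2432, 9728]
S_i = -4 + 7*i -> [-4, 3, 10, 17, 24]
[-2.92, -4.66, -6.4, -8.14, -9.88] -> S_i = -2.92 + -1.74*i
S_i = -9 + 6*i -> [-9, -3, 3, 9, 15]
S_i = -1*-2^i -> [-1, 2, -4, 8, -16]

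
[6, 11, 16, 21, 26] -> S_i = 6 + 5*i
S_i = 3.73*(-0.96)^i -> [3.73, -3.58, 3.44, -3.3, 3.17]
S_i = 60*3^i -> [60, 180, 540, 1620, 4860]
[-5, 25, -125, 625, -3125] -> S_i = -5*-5^i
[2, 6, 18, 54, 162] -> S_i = 2*3^i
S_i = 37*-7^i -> [37, -259, 1813, -12691, 88837]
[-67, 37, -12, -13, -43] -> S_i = Random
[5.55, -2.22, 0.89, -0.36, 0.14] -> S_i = 5.55*(-0.40)^i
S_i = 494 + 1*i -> [494, 495, 496, 497, 498]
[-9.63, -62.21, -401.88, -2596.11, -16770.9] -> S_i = -9.63*6.46^i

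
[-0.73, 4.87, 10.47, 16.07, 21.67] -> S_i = -0.73 + 5.60*i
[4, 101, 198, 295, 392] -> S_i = 4 + 97*i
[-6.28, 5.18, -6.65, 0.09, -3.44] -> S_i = Random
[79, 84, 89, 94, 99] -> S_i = 79 + 5*i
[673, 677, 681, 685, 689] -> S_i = 673 + 4*i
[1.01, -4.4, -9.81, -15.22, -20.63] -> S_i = 1.01 + -5.41*i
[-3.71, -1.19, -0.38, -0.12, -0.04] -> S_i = -3.71*0.32^i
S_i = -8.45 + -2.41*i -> [-8.45, -10.86, -13.27, -15.68, -18.09]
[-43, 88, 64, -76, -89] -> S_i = Random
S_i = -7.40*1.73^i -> [-7.4, -12.8, -22.15, -38.32, -66.29]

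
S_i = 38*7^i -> [38, 266, 1862, 13034, 91238]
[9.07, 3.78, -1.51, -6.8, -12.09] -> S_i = 9.07 + -5.29*i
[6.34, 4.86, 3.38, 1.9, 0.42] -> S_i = 6.34 + -1.48*i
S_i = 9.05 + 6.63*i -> [9.05, 15.68, 22.31, 28.94, 35.57]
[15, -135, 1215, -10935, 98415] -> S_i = 15*-9^i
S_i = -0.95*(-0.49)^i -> [-0.95, 0.47, -0.23, 0.11, -0.05]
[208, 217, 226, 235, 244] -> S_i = 208 + 9*i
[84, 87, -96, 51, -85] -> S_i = Random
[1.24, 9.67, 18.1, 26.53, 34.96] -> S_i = 1.24 + 8.43*i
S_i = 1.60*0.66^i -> [1.6, 1.06, 0.7, 0.46, 0.3]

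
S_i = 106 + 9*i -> [106, 115, 124, 133, 142]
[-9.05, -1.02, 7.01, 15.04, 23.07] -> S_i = -9.05 + 8.03*i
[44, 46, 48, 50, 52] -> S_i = 44 + 2*i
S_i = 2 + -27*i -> [2, -25, -52, -79, -106]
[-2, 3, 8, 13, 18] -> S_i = -2 + 5*i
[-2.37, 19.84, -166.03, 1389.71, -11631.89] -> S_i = -2.37*(-8.37)^i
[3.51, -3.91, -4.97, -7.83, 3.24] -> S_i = Random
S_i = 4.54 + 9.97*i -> [4.54, 14.51, 24.48, 34.45, 44.42]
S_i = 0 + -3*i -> [0, -3, -6, -9, -12]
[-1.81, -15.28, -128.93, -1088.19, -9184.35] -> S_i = -1.81*8.44^i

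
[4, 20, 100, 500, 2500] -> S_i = 4*5^i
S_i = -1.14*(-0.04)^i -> [-1.14, 0.05, -0.0, 0.0, -0.0]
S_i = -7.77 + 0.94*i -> [-7.77, -6.83, -5.89, -4.95, -4.01]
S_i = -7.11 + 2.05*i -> [-7.11, -5.06, -3.01, -0.96, 1.09]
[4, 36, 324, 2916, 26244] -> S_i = 4*9^i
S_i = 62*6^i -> [62, 372, 2232, 13392, 80352]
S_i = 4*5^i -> [4, 20, 100, 500, 2500]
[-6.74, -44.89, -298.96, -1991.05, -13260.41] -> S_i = -6.74*6.66^i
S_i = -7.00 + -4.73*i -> [-7.0, -11.73, -16.46, -21.19, -25.92]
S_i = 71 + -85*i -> [71, -14, -99, -184, -269]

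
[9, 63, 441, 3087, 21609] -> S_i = 9*7^i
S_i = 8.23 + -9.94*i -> [8.23, -1.71, -11.65, -21.59, -31.53]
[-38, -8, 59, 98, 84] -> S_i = Random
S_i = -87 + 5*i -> [-87, -82, -77, -72, -67]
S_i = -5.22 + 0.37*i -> [-5.22, -4.85, -4.48, -4.11, -3.74]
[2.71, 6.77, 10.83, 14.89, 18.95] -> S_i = 2.71 + 4.06*i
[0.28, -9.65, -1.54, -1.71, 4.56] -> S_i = Random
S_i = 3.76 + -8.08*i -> [3.76, -4.32, -12.4, -20.48, -28.56]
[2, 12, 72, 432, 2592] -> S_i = 2*6^i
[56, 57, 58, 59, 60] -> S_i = 56 + 1*i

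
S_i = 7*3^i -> [7, 21, 63, 189, 567]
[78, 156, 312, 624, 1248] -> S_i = 78*2^i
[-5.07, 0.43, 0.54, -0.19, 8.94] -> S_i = Random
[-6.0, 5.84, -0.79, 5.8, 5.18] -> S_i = Random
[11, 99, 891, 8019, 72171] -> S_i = 11*9^i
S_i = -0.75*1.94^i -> [-0.75, -1.46, -2.82, -5.48, -10.62]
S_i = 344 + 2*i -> [344, 346, 348, 350, 352]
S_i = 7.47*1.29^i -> [7.47, 9.64, 12.43, 16.04, 20.69]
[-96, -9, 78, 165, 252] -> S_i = -96 + 87*i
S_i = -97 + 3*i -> [-97, -94, -91, -88, -85]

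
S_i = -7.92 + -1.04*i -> [-7.92, -8.96, -10.0, -11.04, -12.08]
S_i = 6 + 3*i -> [6, 9, 12, 15, 18]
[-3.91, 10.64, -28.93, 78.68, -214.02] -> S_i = -3.91*(-2.72)^i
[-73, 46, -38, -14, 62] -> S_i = Random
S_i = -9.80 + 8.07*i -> [-9.8, -1.73, 6.34, 14.41, 22.48]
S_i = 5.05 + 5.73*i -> [5.05, 10.78, 16.51, 22.24, 27.97]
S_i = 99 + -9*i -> [99, 90, 81, 72, 63]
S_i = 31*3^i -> [31, 93, 279, 837, 2511]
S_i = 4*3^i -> [4, 12, 36, 108, 324]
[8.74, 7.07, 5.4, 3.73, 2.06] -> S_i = 8.74 + -1.67*i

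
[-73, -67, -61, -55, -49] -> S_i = -73 + 6*i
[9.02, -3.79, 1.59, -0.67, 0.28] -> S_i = 9.02*(-0.42)^i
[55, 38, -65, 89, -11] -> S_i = Random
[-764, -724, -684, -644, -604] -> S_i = -764 + 40*i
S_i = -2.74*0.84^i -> [-2.74, -2.3, -1.93, -1.62, -1.36]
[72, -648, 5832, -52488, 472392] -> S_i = 72*-9^i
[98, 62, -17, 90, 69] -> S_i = Random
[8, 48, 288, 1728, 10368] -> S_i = 8*6^i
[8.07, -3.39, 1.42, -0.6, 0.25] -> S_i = 8.07*(-0.42)^i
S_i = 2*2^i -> [2, 4, 8, 16, 32]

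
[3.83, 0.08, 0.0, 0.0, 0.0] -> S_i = 3.83*0.02^i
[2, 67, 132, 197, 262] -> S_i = 2 + 65*i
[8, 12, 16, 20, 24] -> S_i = 8 + 4*i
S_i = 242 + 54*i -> [242, 296, 350, 404, 458]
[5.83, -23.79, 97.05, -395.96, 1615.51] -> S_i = 5.83*(-4.08)^i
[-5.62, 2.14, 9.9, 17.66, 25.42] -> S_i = -5.62 + 7.76*i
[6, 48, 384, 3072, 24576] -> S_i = 6*8^i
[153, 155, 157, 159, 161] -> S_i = 153 + 2*i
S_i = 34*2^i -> [34, 68, 136, 272, 544]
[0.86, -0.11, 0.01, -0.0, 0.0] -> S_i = 0.86*(-0.13)^i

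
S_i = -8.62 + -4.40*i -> [-8.62, -13.02, -17.42, -21.82, -26.22]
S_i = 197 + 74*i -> [197, 271, 345, 419, 493]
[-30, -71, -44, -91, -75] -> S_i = Random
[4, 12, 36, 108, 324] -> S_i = 4*3^i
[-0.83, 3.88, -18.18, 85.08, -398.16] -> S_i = -0.83*(-4.68)^i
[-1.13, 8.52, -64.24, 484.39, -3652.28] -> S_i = -1.13*(-7.54)^i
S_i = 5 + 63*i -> [5, 68, 131, 194, 257]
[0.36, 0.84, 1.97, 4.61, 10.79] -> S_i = 0.36*2.34^i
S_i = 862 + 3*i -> [862, 865, 868, 871, 874]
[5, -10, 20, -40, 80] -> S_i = 5*-2^i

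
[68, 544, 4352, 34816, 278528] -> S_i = 68*8^i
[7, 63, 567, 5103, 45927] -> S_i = 7*9^i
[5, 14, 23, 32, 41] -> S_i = 5 + 9*i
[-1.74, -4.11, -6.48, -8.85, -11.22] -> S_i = -1.74 + -2.37*i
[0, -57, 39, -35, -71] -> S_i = Random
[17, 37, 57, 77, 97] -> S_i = 17 + 20*i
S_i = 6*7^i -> [6, 42, 294, 2058, 14406]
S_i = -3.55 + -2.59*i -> [-3.55, -6.14, -8.73, -11.32, -13.91]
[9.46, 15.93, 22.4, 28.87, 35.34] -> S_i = 9.46 + 6.47*i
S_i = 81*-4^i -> [81, -324, 1296, -5184, 20736]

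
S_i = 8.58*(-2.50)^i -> [8.58, -21.45, 53.62, -134.06, 335.16]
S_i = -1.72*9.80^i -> [-1.72, -16.86, -165.19, -1618.85, -15864.73]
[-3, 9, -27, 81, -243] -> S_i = -3*-3^i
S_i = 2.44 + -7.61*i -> [2.44, -5.17, -12.78, -20.39, -28.0]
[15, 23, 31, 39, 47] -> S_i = 15 + 8*i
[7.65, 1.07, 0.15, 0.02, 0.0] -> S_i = 7.65*0.14^i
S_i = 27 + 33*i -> [27, 60, 93, 126, 159]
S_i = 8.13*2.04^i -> [8.13, 16.59, 33.83, 69.02, 140.8]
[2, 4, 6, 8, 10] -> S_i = 2 + 2*i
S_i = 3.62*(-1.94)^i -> [3.62, -7.02, 13.62, -26.43, 51.28]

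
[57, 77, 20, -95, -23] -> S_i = Random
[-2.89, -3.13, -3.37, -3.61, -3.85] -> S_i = -2.89 + -0.24*i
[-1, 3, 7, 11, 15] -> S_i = -1 + 4*i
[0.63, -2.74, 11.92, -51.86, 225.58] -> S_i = 0.63*(-4.35)^i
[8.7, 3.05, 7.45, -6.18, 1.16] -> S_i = Random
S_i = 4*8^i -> [4, 32, 256, 2048, 16384]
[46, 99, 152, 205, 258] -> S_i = 46 + 53*i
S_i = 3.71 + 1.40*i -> [3.71, 5.11, 6.51, 7.91, 9.31]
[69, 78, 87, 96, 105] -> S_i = 69 + 9*i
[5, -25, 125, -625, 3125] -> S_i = 5*-5^i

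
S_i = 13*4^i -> [13, 52, 208, 832, 3328]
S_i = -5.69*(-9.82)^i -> [-5.69, 55.88, -548.7, 5388.24, -52912.49]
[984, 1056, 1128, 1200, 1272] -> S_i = 984 + 72*i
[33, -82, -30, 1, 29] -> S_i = Random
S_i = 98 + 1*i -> [98, 99, 100, 101, 102]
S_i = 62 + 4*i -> [62, 66, 70, 74, 78]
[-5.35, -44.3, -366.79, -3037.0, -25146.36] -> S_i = -5.35*8.28^i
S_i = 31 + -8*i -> [31, 23, 15, 7, -1]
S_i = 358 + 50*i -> [358, 408, 458, 508, 558]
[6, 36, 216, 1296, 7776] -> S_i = 6*6^i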